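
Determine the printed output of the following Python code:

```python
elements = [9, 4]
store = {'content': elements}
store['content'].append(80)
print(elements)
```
[9, 4, 80]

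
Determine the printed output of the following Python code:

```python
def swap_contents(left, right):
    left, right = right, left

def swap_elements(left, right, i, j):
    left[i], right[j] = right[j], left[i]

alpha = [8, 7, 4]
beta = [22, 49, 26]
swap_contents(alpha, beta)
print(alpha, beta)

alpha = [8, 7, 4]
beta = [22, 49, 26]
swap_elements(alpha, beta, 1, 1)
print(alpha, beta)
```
[8, 7, 4] [22, 49, 26]
[8, 49, 4] [22, 7, 26]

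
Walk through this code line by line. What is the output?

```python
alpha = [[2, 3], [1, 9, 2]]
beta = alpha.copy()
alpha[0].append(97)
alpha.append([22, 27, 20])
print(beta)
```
[[2, 3, 97], [1, 9, 2]]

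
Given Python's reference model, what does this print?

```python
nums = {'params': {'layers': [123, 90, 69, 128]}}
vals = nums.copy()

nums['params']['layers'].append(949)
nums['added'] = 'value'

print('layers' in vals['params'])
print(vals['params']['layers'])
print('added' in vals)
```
True
[123, 90, 69, 128, 949]
False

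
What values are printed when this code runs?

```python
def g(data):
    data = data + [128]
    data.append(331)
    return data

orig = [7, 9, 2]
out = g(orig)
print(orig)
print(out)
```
[7, 9, 2]
[7, 9, 2, 128, 331]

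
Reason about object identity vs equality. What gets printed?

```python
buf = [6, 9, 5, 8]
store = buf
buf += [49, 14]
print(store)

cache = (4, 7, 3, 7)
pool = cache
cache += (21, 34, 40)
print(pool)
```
[6, 9, 5, 8, 49, 14]
(4, 7, 3, 7)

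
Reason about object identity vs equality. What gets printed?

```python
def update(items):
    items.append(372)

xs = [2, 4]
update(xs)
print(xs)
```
[2, 4, 372]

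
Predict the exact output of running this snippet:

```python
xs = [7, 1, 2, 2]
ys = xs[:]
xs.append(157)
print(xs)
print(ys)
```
[7, 1, 2, 2, 157]
[7, 1, 2, 2]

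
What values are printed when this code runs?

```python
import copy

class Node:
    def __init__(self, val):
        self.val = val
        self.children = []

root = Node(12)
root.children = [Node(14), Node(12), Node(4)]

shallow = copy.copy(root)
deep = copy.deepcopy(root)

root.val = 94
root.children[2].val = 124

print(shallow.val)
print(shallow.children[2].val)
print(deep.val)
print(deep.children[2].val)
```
12
124
12
4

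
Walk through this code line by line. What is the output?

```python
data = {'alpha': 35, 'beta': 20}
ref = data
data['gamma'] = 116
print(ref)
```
{'alpha': 35, 'beta': 20, 'gamma': 116}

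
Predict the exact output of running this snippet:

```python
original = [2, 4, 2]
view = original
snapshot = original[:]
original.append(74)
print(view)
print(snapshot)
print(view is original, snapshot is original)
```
[2, 4, 2, 74]
[2, 4, 2]
True False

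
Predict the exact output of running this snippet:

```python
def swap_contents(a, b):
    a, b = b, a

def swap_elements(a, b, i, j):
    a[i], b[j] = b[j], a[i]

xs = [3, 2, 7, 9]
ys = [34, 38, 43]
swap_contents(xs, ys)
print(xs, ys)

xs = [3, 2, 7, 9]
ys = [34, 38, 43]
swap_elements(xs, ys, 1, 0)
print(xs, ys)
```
[3, 2, 7, 9] [34, 38, 43]
[3, 34, 7, 9] [2, 38, 43]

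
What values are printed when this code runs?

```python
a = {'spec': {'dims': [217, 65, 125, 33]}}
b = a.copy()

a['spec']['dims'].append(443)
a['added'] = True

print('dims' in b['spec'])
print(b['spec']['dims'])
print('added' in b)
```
True
[217, 65, 125, 33, 443]
False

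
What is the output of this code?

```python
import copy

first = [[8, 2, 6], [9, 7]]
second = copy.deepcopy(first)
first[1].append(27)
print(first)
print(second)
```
[[8, 2, 6], [9, 7, 27]]
[[8, 2, 6], [9, 7]]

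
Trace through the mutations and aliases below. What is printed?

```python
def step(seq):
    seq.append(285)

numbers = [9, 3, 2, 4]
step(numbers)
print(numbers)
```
[9, 3, 2, 4, 285]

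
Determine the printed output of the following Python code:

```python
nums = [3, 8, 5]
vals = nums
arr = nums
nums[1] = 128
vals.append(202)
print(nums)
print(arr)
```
[3, 128, 5, 202]
[3, 128, 5, 202]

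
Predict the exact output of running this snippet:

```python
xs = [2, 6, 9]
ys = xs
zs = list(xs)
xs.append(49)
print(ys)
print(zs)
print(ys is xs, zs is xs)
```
[2, 6, 9, 49]
[2, 6, 9]
True False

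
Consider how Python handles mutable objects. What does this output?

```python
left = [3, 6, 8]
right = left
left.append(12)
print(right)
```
[3, 6, 8, 12]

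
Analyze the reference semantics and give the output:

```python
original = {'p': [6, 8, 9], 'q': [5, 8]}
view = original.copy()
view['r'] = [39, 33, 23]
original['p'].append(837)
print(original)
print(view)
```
{'p': [6, 8, 9, 837], 'q': [5, 8]}
{'p': [6, 8, 9, 837], 'q': [5, 8], 'r': [39, 33, 23]}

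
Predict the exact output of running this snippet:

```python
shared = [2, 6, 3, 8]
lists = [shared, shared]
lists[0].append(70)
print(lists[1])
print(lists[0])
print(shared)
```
[2, 6, 3, 8, 70]
[2, 6, 3, 8, 70]
[2, 6, 3, 8, 70]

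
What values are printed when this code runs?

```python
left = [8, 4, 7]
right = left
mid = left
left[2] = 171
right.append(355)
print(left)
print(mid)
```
[8, 4, 171, 355]
[8, 4, 171, 355]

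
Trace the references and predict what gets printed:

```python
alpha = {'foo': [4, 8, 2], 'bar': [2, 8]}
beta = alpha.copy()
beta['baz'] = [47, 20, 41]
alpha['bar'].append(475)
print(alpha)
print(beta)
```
{'foo': [4, 8, 2], 'bar': [2, 8, 475]}
{'foo': [4, 8, 2], 'bar': [2, 8, 475], 'baz': [47, 20, 41]}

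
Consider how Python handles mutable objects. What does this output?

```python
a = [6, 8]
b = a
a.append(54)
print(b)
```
[6, 8, 54]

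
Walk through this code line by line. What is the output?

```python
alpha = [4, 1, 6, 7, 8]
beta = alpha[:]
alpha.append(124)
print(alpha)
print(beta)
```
[4, 1, 6, 7, 8, 124]
[4, 1, 6, 7, 8]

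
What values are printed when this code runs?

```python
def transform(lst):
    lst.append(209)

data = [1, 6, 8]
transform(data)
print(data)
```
[1, 6, 8, 209]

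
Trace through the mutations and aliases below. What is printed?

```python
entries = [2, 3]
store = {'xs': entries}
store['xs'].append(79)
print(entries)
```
[2, 3, 79]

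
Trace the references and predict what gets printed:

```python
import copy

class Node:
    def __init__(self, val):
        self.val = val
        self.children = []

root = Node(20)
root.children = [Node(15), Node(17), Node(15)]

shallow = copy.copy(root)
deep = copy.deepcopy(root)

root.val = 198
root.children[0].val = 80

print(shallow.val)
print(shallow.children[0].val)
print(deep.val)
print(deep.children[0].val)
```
20
80
20
15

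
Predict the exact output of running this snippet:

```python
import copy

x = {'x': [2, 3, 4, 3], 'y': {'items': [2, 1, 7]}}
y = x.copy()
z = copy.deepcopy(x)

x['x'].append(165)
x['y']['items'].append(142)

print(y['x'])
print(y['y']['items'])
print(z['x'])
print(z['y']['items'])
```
[2, 3, 4, 3, 165]
[2, 1, 7, 142]
[2, 3, 4, 3]
[2, 1, 7]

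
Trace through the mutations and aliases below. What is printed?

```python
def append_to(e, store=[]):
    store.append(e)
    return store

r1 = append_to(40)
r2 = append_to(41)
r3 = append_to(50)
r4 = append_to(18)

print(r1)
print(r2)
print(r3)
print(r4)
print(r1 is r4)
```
[40, 41, 50, 18]
[40, 41, 50, 18]
[40, 41, 50, 18]
[40, 41, 50, 18]
True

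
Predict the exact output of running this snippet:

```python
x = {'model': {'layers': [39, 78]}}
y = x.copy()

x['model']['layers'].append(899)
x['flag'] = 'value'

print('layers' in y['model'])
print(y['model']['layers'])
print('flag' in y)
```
True
[39, 78, 899]
False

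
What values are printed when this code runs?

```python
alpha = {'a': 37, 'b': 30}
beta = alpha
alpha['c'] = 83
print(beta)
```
{'a': 37, 'b': 30, 'c': 83}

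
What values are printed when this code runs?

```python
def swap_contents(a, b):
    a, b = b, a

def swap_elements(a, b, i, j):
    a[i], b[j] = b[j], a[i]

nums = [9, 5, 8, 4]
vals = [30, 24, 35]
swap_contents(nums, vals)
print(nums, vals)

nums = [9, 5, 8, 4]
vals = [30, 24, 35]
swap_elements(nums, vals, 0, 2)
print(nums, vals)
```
[9, 5, 8, 4] [30, 24, 35]
[35, 5, 8, 4] [30, 24, 9]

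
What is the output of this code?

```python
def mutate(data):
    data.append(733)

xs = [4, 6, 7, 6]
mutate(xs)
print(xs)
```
[4, 6, 7, 6, 733]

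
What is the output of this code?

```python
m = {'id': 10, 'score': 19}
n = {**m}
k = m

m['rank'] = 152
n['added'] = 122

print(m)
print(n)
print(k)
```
{'id': 10, 'score': 19, 'rank': 152}
{'id': 10, 'score': 19, 'added': 122}
{'id': 10, 'score': 19, 'rank': 152}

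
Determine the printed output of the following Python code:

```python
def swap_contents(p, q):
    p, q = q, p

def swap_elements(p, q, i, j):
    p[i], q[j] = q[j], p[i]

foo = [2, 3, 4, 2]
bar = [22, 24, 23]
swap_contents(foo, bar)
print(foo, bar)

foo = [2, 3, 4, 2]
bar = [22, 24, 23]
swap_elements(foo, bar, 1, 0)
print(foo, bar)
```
[2, 3, 4, 2] [22, 24, 23]
[2, 22, 4, 2] [3, 24, 23]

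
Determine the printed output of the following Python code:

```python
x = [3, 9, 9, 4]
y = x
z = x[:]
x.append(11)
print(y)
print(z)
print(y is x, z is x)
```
[3, 9, 9, 4, 11]
[3, 9, 9, 4]
True False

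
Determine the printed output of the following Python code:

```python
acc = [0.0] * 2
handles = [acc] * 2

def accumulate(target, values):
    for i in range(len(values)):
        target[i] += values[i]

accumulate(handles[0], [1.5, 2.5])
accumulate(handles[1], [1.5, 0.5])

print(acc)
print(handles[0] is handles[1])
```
[3.0, 3.0]
True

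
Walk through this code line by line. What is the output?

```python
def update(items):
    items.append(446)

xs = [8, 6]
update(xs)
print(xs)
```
[8, 6, 446]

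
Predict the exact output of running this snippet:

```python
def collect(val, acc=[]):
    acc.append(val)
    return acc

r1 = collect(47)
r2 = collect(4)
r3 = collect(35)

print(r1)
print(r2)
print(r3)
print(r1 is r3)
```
[47, 4, 35]
[47, 4, 35]
[47, 4, 35]
True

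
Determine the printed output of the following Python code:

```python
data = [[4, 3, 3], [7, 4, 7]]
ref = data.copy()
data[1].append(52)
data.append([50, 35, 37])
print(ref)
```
[[4, 3, 3], [7, 4, 7, 52]]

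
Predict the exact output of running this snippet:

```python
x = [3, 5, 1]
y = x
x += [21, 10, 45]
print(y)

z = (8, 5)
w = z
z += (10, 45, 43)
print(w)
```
[3, 5, 1, 21, 10, 45]
(8, 5)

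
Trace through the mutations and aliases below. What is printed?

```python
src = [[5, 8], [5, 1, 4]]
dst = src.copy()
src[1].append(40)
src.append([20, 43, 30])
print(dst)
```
[[5, 8], [5, 1, 4, 40]]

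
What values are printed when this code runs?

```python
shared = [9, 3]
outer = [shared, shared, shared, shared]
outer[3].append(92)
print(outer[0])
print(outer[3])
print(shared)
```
[9, 3, 92]
[9, 3, 92]
[9, 3, 92]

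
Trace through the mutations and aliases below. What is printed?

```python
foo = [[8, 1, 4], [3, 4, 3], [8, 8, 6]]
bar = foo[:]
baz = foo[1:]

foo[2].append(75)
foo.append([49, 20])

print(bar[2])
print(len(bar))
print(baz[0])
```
[8, 8, 6, 75]
3
[3, 4, 3]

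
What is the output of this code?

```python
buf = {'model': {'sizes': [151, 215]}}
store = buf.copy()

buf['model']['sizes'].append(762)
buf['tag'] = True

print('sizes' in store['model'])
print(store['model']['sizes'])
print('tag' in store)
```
True
[151, 215, 762]
False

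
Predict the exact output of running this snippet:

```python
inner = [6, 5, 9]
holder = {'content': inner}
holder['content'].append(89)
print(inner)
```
[6, 5, 9, 89]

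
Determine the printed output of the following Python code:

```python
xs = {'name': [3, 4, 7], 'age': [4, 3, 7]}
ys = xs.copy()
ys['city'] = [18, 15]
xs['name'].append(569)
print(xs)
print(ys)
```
{'name': [3, 4, 7, 569], 'age': [4, 3, 7]}
{'name': [3, 4, 7, 569], 'age': [4, 3, 7], 'city': [18, 15]}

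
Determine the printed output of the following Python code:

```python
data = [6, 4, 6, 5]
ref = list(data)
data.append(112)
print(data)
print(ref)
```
[6, 4, 6, 5, 112]
[6, 4, 6, 5]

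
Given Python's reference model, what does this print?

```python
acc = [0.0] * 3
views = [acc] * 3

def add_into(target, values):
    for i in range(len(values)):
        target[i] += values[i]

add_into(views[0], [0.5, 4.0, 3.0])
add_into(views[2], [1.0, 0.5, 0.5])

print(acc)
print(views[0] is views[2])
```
[1.5, 4.5, 3.5]
True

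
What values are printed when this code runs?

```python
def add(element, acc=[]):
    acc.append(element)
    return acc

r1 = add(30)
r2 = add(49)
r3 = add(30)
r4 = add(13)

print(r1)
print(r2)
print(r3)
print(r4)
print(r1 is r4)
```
[30, 49, 30, 13]
[30, 49, 30, 13]
[30, 49, 30, 13]
[30, 49, 30, 13]
True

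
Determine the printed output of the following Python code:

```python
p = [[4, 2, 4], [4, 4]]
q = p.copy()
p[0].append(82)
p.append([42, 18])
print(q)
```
[[4, 2, 4, 82], [4, 4]]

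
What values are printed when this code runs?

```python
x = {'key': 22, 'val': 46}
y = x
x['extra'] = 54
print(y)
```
{'key': 22, 'val': 46, 'extra': 54}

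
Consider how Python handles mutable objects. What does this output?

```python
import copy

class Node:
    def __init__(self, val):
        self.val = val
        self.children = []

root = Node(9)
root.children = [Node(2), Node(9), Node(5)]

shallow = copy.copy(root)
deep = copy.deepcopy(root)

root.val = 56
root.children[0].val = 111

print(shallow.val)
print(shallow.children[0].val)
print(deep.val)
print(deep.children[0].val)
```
9
111
9
2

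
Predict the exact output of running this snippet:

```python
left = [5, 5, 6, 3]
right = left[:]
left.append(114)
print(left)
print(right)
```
[5, 5, 6, 3, 114]
[5, 5, 6, 3]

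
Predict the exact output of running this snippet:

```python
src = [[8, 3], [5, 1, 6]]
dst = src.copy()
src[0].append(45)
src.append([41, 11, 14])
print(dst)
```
[[8, 3, 45], [5, 1, 6]]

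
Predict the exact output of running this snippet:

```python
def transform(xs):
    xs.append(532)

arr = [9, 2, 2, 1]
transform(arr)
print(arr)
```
[9, 2, 2, 1, 532]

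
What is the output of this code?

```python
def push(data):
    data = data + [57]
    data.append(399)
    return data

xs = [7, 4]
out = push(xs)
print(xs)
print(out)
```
[7, 4]
[7, 4, 57, 399]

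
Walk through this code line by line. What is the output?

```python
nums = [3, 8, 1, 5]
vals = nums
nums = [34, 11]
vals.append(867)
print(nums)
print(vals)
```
[34, 11]
[3, 8, 1, 5, 867]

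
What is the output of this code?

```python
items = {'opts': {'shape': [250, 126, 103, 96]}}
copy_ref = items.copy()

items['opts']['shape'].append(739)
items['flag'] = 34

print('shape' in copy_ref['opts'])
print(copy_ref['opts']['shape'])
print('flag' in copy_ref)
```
True
[250, 126, 103, 96, 739]
False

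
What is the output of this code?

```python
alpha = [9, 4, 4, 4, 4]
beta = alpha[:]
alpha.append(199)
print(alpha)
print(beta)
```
[9, 4, 4, 4, 4, 199]
[9, 4, 4, 4, 4]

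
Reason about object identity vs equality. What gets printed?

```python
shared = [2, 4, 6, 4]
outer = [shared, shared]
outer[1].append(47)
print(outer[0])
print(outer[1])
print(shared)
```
[2, 4, 6, 4, 47]
[2, 4, 6, 4, 47]
[2, 4, 6, 4, 47]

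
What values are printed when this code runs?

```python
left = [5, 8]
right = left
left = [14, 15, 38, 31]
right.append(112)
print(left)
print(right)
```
[14, 15, 38, 31]
[5, 8, 112]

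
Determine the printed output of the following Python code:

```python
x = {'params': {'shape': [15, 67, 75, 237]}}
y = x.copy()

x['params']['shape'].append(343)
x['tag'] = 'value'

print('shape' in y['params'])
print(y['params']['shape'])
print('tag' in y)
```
True
[15, 67, 75, 237, 343]
False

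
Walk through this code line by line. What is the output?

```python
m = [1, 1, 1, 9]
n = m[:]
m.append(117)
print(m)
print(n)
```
[1, 1, 1, 9, 117]
[1, 1, 1, 9]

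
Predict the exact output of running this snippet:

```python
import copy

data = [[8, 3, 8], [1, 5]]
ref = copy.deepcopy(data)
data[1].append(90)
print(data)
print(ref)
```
[[8, 3, 8], [1, 5, 90]]
[[8, 3, 8], [1, 5]]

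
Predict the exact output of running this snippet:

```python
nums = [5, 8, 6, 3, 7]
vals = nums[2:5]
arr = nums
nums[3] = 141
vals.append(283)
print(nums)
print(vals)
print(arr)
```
[5, 8, 6, 141, 7]
[6, 3, 7, 283]
[5, 8, 6, 141, 7]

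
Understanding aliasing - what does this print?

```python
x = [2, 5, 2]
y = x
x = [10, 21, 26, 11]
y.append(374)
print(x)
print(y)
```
[10, 21, 26, 11]
[2, 5, 2, 374]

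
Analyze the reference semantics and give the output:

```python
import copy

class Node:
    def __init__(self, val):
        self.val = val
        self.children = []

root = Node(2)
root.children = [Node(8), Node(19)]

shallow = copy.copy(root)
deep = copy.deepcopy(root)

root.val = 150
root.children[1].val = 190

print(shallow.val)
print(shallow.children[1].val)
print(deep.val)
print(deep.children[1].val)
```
2
190
2
19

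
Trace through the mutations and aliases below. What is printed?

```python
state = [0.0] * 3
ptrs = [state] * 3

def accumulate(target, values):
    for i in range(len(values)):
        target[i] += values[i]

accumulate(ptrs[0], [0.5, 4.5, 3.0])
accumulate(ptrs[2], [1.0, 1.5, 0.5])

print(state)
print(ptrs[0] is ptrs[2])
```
[1.5, 6.0, 3.5]
True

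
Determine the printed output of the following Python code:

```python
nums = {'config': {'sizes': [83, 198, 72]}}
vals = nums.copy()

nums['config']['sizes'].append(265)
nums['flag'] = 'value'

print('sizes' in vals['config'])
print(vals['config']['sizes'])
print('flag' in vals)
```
True
[83, 198, 72, 265]
False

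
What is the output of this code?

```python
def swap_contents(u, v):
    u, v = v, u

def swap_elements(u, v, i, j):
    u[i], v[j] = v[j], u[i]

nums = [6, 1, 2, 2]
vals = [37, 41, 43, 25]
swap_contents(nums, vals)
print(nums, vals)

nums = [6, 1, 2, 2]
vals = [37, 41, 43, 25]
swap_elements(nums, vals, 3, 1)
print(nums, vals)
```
[6, 1, 2, 2] [37, 41, 43, 25]
[6, 1, 2, 41] [37, 2, 43, 25]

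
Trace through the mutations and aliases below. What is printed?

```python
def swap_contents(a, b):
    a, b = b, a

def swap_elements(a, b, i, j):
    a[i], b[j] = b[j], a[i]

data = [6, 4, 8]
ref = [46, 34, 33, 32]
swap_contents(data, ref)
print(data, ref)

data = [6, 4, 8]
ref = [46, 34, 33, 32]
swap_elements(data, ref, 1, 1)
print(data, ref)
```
[6, 4, 8] [46, 34, 33, 32]
[6, 34, 8] [46, 4, 33, 32]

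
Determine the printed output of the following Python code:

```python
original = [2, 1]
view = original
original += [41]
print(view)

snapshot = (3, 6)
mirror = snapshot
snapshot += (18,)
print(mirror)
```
[2, 1, 41]
(3, 6)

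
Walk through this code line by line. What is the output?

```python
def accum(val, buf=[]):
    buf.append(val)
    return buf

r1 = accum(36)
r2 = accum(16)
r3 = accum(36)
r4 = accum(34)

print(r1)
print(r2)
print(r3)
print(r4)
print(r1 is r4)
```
[36, 16, 36, 34]
[36, 16, 36, 34]
[36, 16, 36, 34]
[36, 16, 36, 34]
True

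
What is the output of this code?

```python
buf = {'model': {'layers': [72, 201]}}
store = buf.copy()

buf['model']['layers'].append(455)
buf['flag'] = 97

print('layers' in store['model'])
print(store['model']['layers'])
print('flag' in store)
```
True
[72, 201, 455]
False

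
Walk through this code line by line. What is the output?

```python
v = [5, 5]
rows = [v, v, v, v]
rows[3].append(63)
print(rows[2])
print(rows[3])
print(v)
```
[5, 5, 63]
[5, 5, 63]
[5, 5, 63]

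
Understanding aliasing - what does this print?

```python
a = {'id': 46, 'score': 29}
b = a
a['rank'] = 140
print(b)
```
{'id': 46, 'score': 29, 'rank': 140}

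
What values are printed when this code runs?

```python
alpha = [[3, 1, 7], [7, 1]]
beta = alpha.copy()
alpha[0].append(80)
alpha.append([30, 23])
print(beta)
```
[[3, 1, 7, 80], [7, 1]]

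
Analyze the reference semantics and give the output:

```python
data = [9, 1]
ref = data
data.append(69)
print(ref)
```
[9, 1, 69]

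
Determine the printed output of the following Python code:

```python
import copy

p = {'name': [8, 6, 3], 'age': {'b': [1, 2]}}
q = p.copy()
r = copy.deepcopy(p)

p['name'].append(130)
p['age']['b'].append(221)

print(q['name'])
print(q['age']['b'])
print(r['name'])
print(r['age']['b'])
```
[8, 6, 3, 130]
[1, 2, 221]
[8, 6, 3]
[1, 2]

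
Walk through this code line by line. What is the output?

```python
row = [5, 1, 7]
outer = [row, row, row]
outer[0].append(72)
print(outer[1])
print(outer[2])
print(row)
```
[5, 1, 7, 72]
[5, 1, 7, 72]
[5, 1, 7, 72]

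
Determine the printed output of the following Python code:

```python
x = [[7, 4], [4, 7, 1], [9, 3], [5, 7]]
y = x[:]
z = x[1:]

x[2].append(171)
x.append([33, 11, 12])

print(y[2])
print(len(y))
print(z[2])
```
[9, 3, 171]
4
[5, 7]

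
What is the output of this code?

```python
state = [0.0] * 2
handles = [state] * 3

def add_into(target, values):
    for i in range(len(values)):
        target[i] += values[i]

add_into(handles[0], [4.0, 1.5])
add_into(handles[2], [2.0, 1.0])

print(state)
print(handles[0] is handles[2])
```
[6.0, 2.5]
True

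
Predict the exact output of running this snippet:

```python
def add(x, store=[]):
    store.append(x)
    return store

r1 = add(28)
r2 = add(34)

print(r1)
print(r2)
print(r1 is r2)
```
[28, 34]
[28, 34]
True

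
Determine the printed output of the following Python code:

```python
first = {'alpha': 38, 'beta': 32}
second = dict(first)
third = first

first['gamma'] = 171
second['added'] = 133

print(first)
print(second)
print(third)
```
{'alpha': 38, 'beta': 32, 'gamma': 171}
{'alpha': 38, 'beta': 32, 'added': 133}
{'alpha': 38, 'beta': 32, 'gamma': 171}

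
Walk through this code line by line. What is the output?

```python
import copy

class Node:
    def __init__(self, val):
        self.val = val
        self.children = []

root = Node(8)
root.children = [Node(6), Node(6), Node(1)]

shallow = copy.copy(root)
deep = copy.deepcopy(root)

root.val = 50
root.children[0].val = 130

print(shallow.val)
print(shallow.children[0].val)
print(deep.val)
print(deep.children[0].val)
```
8
130
8
6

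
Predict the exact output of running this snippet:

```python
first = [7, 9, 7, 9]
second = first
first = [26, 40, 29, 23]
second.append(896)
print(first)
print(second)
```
[26, 40, 29, 23]
[7, 9, 7, 9, 896]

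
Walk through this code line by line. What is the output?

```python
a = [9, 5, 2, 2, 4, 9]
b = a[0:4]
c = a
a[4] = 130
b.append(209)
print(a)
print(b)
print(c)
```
[9, 5, 2, 2, 130, 9]
[9, 5, 2, 2, 209]
[9, 5, 2, 2, 130, 9]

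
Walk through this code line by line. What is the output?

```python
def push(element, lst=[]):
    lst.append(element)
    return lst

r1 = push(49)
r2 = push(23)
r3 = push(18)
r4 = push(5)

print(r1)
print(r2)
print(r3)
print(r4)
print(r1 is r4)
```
[49, 23, 18, 5]
[49, 23, 18, 5]
[49, 23, 18, 5]
[49, 23, 18, 5]
True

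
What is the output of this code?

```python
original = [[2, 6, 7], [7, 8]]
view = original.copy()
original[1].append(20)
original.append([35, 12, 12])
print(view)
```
[[2, 6, 7], [7, 8, 20]]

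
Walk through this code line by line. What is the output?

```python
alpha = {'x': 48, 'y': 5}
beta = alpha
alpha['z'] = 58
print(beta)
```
{'x': 48, 'y': 5, 'z': 58}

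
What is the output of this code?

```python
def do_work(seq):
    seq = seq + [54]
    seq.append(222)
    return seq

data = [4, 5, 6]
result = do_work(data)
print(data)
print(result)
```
[4, 5, 6]
[4, 5, 6, 54, 222]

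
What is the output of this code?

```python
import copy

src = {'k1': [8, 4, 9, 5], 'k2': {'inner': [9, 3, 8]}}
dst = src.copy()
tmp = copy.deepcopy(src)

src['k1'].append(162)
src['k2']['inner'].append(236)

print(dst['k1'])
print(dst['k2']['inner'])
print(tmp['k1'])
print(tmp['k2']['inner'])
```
[8, 4, 9, 5, 162]
[9, 3, 8, 236]
[8, 4, 9, 5]
[9, 3, 8]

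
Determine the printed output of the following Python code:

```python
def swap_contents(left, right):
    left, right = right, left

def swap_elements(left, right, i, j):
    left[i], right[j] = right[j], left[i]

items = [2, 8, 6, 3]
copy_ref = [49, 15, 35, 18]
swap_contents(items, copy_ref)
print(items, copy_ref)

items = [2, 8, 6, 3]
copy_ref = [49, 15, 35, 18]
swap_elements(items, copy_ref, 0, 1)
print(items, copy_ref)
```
[2, 8, 6, 3] [49, 15, 35, 18]
[15, 8, 6, 3] [49, 2, 35, 18]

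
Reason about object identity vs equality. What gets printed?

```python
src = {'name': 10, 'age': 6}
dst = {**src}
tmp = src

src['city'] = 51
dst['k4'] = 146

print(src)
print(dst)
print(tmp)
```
{'name': 10, 'age': 6, 'city': 51}
{'name': 10, 'age': 6, 'k4': 146}
{'name': 10, 'age': 6, 'city': 51}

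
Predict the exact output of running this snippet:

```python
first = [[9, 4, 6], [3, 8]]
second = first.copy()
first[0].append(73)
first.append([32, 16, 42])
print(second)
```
[[9, 4, 6, 73], [3, 8]]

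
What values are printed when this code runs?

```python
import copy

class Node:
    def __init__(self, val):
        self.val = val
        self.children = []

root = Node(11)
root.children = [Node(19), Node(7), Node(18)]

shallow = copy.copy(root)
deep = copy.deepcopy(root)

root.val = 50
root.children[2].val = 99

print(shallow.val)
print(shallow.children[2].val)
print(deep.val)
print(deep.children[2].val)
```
11
99
11
18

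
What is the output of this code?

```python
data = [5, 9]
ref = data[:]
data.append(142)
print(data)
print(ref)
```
[5, 9, 142]
[5, 9]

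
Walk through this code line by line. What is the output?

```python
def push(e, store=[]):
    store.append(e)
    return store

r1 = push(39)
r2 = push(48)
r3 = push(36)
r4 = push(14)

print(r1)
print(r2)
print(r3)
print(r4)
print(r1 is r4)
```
[39, 48, 36, 14]
[39, 48, 36, 14]
[39, 48, 36, 14]
[39, 48, 36, 14]
True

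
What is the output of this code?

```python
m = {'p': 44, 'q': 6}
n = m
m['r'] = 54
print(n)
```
{'p': 44, 'q': 6, 'r': 54}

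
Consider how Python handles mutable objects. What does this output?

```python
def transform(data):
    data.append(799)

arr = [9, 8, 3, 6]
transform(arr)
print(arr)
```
[9, 8, 3, 6, 799]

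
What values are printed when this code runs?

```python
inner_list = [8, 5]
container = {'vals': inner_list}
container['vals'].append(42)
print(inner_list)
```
[8, 5, 42]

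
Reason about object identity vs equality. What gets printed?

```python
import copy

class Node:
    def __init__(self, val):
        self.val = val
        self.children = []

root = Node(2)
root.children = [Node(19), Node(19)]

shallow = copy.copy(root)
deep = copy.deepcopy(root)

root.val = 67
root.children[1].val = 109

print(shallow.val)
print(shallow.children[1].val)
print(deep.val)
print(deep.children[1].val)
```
2
109
2
19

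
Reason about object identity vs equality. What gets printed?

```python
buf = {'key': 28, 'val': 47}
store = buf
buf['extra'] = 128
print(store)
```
{'key': 28, 'val': 47, 'extra': 128}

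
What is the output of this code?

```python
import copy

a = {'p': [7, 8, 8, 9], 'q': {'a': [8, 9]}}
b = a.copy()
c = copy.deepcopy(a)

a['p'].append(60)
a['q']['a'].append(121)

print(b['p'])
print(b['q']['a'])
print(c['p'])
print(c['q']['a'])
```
[7, 8, 8, 9, 60]
[8, 9, 121]
[7, 8, 8, 9]
[8, 9]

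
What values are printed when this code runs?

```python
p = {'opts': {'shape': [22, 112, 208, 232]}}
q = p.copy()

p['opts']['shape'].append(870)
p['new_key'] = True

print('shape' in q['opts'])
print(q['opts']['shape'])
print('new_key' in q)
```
True
[22, 112, 208, 232, 870]
False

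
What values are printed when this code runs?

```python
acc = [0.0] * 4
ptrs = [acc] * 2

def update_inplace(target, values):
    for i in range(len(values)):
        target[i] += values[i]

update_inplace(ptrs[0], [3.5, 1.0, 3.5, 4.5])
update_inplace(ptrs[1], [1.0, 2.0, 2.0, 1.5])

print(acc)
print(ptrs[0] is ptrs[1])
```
[4.5, 3.0, 5.5, 6.0]
True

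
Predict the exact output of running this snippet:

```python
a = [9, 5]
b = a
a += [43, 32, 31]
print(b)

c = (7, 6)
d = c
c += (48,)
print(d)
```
[9, 5, 43, 32, 31]
(7, 6)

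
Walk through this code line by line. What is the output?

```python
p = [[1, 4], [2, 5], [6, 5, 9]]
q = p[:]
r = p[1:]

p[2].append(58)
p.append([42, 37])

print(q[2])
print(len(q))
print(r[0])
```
[6, 5, 9, 58]
3
[2, 5]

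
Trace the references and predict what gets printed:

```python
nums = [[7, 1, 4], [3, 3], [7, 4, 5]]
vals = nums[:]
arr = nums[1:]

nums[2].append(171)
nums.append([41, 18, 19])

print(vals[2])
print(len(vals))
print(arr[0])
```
[7, 4, 5, 171]
3
[3, 3]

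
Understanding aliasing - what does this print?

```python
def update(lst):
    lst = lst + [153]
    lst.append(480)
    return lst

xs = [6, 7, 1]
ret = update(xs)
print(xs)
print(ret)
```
[6, 7, 1]
[6, 7, 1, 153, 480]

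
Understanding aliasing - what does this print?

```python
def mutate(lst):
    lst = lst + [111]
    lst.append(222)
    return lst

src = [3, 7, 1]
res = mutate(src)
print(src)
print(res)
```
[3, 7, 1]
[3, 7, 1, 111, 222]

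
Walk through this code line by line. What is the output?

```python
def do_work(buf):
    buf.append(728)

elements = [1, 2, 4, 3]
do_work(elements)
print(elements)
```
[1, 2, 4, 3, 728]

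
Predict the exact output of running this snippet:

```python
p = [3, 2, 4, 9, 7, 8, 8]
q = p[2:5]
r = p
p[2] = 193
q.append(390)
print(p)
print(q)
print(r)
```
[3, 2, 193, 9, 7, 8, 8]
[4, 9, 7, 390]
[3, 2, 193, 9, 7, 8, 8]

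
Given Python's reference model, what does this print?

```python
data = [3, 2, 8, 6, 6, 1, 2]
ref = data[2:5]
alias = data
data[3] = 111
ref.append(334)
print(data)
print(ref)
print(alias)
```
[3, 2, 8, 111, 6, 1, 2]
[8, 6, 6, 334]
[3, 2, 8, 111, 6, 1, 2]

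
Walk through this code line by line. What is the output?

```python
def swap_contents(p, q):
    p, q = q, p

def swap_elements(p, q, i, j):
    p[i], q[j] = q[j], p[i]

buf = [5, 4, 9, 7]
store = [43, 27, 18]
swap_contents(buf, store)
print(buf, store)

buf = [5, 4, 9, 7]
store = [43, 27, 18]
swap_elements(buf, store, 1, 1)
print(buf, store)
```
[5, 4, 9, 7] [43, 27, 18]
[5, 27, 9, 7] [43, 4, 18]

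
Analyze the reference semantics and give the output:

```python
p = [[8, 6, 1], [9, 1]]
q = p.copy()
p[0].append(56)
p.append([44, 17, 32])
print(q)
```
[[8, 6, 1, 56], [9, 1]]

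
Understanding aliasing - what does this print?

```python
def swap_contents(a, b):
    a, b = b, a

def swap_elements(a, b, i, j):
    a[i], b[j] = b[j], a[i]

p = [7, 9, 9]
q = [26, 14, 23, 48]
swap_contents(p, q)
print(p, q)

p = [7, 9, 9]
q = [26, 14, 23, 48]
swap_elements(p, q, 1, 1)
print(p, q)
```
[7, 9, 9] [26, 14, 23, 48]
[7, 14, 9] [26, 9, 23, 48]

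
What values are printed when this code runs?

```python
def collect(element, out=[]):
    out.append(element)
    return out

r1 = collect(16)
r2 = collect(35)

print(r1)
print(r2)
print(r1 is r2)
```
[16, 35]
[16, 35]
True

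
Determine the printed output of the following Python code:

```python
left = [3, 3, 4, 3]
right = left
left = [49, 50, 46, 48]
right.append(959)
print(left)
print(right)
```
[49, 50, 46, 48]
[3, 3, 4, 3, 959]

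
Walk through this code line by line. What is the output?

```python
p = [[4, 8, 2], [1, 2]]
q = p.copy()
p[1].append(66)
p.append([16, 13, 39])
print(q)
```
[[4, 8, 2], [1, 2, 66]]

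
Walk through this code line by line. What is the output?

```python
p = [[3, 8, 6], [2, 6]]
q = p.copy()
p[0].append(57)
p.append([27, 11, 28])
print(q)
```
[[3, 8, 6, 57], [2, 6]]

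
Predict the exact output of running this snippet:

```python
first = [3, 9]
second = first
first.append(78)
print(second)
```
[3, 9, 78]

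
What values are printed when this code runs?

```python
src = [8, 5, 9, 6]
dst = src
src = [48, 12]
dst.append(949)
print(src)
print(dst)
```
[48, 12]
[8, 5, 9, 6, 949]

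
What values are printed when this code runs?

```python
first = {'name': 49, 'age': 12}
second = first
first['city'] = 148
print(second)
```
{'name': 49, 'age': 12, 'city': 148}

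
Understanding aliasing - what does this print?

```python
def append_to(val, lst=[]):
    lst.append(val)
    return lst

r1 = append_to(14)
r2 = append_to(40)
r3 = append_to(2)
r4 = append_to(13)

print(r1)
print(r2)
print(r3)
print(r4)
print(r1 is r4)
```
[14, 40, 2, 13]
[14, 40, 2, 13]
[14, 40, 2, 13]
[14, 40, 2, 13]
True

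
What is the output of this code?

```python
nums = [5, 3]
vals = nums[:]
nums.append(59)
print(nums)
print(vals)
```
[5, 3, 59]
[5, 3]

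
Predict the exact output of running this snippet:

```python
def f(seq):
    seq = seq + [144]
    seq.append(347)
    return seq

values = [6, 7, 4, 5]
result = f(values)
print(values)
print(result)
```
[6, 7, 4, 5]
[6, 7, 4, 5, 144, 347]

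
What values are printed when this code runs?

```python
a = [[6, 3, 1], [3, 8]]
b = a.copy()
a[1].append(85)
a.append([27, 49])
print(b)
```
[[6, 3, 1], [3, 8, 85]]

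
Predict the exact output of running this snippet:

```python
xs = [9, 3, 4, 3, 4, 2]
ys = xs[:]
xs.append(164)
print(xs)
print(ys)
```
[9, 3, 4, 3, 4, 2, 164]
[9, 3, 4, 3, 4, 2]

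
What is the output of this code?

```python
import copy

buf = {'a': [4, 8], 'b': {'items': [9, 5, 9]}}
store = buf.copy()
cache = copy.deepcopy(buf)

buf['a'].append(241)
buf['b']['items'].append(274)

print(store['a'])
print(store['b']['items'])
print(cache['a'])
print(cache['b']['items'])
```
[4, 8, 241]
[9, 5, 9, 274]
[4, 8]
[9, 5, 9]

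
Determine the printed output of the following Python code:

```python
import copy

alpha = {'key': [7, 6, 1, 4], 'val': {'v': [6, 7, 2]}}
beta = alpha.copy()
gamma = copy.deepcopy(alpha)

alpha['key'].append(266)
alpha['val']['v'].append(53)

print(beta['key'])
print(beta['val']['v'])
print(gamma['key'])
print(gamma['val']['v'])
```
[7, 6, 1, 4, 266]
[6, 7, 2, 53]
[7, 6, 1, 4]
[6, 7, 2]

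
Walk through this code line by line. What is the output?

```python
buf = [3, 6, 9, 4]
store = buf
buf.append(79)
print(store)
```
[3, 6, 9, 4, 79]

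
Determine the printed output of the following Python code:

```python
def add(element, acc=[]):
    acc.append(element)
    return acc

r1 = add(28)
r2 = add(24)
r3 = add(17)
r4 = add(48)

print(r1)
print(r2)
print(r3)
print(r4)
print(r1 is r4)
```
[28, 24, 17, 48]
[28, 24, 17, 48]
[28, 24, 17, 48]
[28, 24, 17, 48]
True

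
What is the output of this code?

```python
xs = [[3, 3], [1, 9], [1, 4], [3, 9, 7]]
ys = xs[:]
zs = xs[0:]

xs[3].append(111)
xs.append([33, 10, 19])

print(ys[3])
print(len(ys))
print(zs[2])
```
[3, 9, 7, 111]
4
[1, 4]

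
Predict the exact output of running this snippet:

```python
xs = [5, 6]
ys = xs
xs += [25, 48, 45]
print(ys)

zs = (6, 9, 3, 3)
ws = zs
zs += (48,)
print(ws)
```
[5, 6, 25, 48, 45]
(6, 9, 3, 3)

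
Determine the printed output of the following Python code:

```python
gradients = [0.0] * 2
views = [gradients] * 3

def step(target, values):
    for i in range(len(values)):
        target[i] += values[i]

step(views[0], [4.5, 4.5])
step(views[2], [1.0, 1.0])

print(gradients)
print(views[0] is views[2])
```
[5.5, 5.5]
True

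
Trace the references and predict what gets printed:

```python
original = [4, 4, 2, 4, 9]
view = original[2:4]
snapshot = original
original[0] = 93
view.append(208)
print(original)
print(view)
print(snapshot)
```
[93, 4, 2, 4, 9]
[2, 4, 208]
[93, 4, 2, 4, 9]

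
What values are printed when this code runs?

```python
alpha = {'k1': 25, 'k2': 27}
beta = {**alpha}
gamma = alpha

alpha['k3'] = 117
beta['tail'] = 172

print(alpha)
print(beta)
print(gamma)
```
{'k1': 25, 'k2': 27, 'k3': 117}
{'k1': 25, 'k2': 27, 'tail': 172}
{'k1': 25, 'k2': 27, 'k3': 117}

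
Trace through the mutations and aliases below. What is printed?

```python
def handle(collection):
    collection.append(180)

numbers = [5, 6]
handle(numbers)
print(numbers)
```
[5, 6, 180]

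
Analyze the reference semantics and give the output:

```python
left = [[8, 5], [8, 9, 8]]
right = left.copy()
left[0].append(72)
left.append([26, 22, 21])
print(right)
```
[[8, 5, 72], [8, 9, 8]]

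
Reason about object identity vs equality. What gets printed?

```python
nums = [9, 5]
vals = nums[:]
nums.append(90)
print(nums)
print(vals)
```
[9, 5, 90]
[9, 5]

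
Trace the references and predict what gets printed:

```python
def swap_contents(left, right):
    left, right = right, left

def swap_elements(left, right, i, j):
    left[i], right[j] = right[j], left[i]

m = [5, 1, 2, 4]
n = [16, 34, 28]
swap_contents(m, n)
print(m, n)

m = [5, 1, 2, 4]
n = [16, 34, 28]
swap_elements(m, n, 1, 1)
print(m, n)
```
[5, 1, 2, 4] [16, 34, 28]
[5, 34, 2, 4] [16, 1, 28]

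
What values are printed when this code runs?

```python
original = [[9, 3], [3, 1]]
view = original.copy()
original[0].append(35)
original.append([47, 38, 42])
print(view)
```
[[9, 3, 35], [3, 1]]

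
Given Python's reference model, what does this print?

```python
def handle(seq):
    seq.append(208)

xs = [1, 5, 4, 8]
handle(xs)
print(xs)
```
[1, 5, 4, 8, 208]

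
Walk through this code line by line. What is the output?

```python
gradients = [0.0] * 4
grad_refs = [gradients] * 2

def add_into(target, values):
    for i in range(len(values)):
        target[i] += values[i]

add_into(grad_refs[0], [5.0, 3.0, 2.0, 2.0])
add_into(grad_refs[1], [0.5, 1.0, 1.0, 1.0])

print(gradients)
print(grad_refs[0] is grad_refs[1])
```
[5.5, 4.0, 3.0, 3.0]
True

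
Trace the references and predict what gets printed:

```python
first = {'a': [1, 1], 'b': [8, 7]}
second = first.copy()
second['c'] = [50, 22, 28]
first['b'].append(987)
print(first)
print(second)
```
{'a': [1, 1], 'b': [8, 7, 987]}
{'a': [1, 1], 'b': [8, 7, 987], 'c': [50, 22, 28]}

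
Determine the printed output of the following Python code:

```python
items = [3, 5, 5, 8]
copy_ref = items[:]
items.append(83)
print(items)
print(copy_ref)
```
[3, 5, 5, 8, 83]
[3, 5, 5, 8]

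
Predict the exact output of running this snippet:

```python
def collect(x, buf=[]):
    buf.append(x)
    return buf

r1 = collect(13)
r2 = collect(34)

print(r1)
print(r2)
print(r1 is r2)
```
[13, 34]
[13, 34]
True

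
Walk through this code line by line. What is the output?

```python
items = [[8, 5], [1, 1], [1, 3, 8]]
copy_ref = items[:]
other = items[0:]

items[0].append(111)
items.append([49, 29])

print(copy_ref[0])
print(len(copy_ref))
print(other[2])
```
[8, 5, 111]
3
[1, 3, 8]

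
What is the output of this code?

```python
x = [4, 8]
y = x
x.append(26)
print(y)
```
[4, 8, 26]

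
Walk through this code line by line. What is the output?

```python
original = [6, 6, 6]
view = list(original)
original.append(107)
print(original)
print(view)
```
[6, 6, 6, 107]
[6, 6, 6]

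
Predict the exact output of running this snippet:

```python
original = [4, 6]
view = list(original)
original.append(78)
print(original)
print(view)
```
[4, 6, 78]
[4, 6]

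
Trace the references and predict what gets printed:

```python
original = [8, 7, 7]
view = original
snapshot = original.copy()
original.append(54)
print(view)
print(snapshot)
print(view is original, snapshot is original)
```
[8, 7, 7, 54]
[8, 7, 7]
True False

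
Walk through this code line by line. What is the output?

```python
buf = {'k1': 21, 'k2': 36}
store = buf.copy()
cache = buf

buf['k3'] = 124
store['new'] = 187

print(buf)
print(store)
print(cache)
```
{'k1': 21, 'k2': 36, 'k3': 124}
{'k1': 21, 'k2': 36, 'new': 187}
{'k1': 21, 'k2': 36, 'k3': 124}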